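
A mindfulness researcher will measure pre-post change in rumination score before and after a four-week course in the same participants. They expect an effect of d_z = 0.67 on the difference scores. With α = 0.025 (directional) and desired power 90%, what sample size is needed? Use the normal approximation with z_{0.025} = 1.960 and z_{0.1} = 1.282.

For a paired (one-sample on differences) test: n = ((z_{α} + z_β) / d)².
z_{α} + z_β = 1.960 + 1.282 = 3.242.
n = (3.242 / 0.67)² = 4.839² = 23.41.
Round up.

n = 24 pairs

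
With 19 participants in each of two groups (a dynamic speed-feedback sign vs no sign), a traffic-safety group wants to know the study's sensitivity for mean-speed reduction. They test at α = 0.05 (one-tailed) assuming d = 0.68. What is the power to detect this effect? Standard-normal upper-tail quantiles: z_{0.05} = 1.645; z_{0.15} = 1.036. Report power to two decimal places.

power ≈ 0.67

For two equal groups, power = Φ(d·√(n/2) − z_{α}).
d·√(n/2) = 0.68 × √(19/2) = 0.68 × 3.082 = 2.096.
z_β = 2.096 − 1.645 = 0.451.
Power = Φ(0.451) = 0.674.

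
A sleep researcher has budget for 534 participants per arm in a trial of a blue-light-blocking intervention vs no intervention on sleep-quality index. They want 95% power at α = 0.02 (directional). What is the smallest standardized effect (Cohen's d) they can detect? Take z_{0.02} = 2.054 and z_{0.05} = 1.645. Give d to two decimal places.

d_min ≈ 0.23

For two independent groups of n = 534 each: d_min = (z_{α} + z_β)·√(2/n).
z-sum = 2.054 + 1.645 = 3.699.
d_min = 3.699 × √(2/534) = 3.699 × 0.0612 = 0.226.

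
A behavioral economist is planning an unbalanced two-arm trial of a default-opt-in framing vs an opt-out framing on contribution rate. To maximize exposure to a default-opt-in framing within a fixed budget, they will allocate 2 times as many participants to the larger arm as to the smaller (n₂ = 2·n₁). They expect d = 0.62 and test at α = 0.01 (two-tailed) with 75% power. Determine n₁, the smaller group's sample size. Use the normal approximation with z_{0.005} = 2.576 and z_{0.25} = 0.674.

n₁ = 42

With allocation ratio k = n₂/n₁ = 2, Var(x̄₁−x̄₂) = σ²(1/n₁ + 1/(k·n₁)) = σ²·(k+1)/(k·n₁).
So n₁ = (1 + 1/k)·((z_{α/2} + z_β)/d)² = 1.500 × (3.250/0.62)².
n₁ = 1.500 × 27.48 = 41.2.
Round up: n₁ = 42, giving n₂ = 2 × 42 = 84.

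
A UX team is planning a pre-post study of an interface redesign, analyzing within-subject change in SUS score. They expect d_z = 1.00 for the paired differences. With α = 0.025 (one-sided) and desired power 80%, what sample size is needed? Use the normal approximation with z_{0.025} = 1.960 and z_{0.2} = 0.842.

For a paired (one-sample on differences) test: n = ((z_{α} + z_β) / d)².
z_{α} + z_β = 1.960 + 0.842 = 2.802.
n = (2.802 / 1.00)² = 2.802² = 7.85.
Round up.

n = 8 pairs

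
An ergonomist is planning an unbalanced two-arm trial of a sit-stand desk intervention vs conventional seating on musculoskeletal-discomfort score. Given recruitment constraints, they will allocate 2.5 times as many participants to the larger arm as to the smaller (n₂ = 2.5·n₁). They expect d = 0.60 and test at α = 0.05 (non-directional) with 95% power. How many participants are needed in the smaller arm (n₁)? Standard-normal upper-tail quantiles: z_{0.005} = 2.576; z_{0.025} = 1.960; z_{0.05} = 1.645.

n₁ = 51

With allocation ratio k = n₂/n₁ = 2.5, Var(x̄₁−x̄₂) = σ²(1/n₁ + 1/(k·n₁)) = σ²·(k+1)/(k·n₁).
So n₁ = (1 + 1/k)·((z_{α/2} + z_β)/d)² = 1.400 × (3.605/0.60)².
n₁ = 1.400 × 36.10 = 50.5.
Round up: n₁ = 51, giving n₂ = ⌈2.5 × 51⌉ = ⌈127.5⌉ = 128.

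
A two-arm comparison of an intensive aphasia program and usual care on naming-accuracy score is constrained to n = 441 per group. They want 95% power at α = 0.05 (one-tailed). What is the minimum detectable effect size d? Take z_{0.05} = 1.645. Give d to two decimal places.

d_min ≈ 0.22

For two independent groups of n = 441 each: d_min = (z_{α} + z_β)·√(2/n).
z-sum = 1.645 + 1.645 = 3.290.
d_min = 3.290 × √(2/441) = 3.290 × 0.0673 = 0.222.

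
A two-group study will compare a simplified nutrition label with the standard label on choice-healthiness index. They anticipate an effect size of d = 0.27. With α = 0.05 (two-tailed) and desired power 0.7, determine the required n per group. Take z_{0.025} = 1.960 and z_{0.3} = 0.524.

n = 170 per group

For two independent groups with equal n: n = 2·((z_{α/2} + z_β) / d)².
z_{α/2} + z_β = 1.960 + 0.524 = 2.484.
n = 2 × (2.484 / 0.27)² = 2 × 9.200² = 2 × 84.64 = 169.3.
Round up to the next whole participant.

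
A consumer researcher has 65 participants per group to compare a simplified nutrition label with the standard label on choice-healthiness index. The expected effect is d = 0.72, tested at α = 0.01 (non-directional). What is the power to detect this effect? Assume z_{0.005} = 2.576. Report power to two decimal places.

power ≈ 0.94

For two equal groups, power = Φ(d·√(n/2) − z_{α/2}).
d·√(n/2) = 0.72 × √(65/2) = 0.72 × 5.701 = 4.105.
z_β = 4.105 − 2.576 = 1.529.
Power = Φ(1.529) = 0.937.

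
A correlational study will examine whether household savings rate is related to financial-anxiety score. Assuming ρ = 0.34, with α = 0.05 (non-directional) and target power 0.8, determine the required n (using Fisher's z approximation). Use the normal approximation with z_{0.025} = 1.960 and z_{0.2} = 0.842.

Fisher's z: C = ½·ln((1+r)/(1−r)) = ½·ln(2.0303) = 0.3541.
n = ((z_{α/2} + z_β)/C)² + 3.
(1.960 + 0.842) / 0.3541 = 2.802 / 0.3541 = 7.913.
n = 7.913² + 3 = 62.62 + 3 = 65.6.
Round up.

n = 66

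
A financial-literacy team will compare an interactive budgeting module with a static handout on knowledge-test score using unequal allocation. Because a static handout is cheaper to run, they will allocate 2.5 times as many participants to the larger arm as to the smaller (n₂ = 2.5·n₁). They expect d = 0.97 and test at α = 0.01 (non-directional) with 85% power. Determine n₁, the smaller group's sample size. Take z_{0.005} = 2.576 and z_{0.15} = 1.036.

n₁ = 20

With allocation ratio k = n₂/n₁ = 2.5, Var(x̄₁−x̄₂) = σ²(1/n₁ + 1/(k·n₁)) = σ²·(k+1)/(k·n₁).
So n₁ = (1 + 1/k)·((z_{α/2} + z_β)/d)² = 1.400 × (3.612/0.97)².
n₁ = 1.400 × 13.87 = 19.4.
Round up: n₁ = 20, giving n₂ = 2.5 × 20 = 50.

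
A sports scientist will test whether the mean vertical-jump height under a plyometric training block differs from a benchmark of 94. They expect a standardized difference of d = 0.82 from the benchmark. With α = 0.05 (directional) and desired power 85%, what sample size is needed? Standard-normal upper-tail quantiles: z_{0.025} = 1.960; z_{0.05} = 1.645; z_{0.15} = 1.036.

For a one-sample test: n = ((z_{α} + z_β) / d)².
z_{α} + z_β = 1.645 + 1.036 = 2.681.
n = (2.681 / 0.82)² = 3.270² = 10.69.
Round up.

n = 11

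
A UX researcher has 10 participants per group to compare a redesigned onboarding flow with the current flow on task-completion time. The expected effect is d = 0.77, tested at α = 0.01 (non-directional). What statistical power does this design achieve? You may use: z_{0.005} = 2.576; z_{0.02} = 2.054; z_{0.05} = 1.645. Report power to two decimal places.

For two equal groups, power = Φ(d·√(n/2) − z_{α/2}).
d·√(n/2) = 0.77 × √(10/2) = 0.77 × 2.236 = 1.722.
z_β = 1.722 − 2.576 = -0.854.
Power = Φ(-0.854) = 0.196.

power ≈ 0.20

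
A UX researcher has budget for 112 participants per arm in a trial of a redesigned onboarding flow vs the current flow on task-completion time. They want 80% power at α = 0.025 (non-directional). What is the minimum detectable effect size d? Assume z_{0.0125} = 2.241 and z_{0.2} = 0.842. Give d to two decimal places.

d_min ≈ 0.41

For two independent groups of n = 112 each: d_min = (z_{α/2} + z_β)·√(2/n).
z-sum = 2.241 + 0.842 = 3.083.
d_min = 3.083 × √(2/112) = 3.083 × 0.1336 = 0.412.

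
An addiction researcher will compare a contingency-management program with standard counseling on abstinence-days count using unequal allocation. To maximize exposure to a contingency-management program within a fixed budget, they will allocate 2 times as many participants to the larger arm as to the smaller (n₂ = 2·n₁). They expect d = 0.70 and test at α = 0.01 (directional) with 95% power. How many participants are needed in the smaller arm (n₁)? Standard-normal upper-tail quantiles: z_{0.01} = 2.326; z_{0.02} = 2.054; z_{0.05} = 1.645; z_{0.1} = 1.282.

With allocation ratio k = n₂/n₁ = 2, Var(x̄₁−x̄₂) = σ²(1/n₁ + 1/(k·n₁)) = σ²·(k+1)/(k·n₁).
So n₁ = (1 + 1/k)·((z_{α} + z_β)/d)² = 1.500 × (3.971/0.70)².
n₁ = 1.500 × 32.18 = 48.3.
Round up: n₁ = 49, giving n₂ = 2 × 49 = 98.

n₁ = 49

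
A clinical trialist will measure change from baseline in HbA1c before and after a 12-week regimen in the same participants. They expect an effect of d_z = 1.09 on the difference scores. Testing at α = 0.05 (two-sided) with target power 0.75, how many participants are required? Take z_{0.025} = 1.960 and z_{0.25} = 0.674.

For a paired (one-sample on differences) test: n = ((z_{α/2} + z_β) / d)².
z_{α/2} + z_β = 1.960 + 0.674 = 2.634.
n = (2.634 / 1.09)² = 2.417² = 5.84.
Round up.

n = 6 pairs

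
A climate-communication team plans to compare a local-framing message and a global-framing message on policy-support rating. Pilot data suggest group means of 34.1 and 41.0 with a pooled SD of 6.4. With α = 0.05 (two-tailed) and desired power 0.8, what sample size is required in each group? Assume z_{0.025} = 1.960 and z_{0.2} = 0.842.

Cohen's d = |M₁ − M₂| / SD_pooled = |34.1 − 41.0| / 6.4 = 6.9 / 6.4 = 1.078.
For two independent groups with equal n: n = 2·((z_{α/2} + z_β) / d)².
z_{α/2} + z_β = 1.960 + 0.842 = 2.802.
n = 2 × (2.802 / 1.078)² = 2 × 2.599² = 2 × 6.76 = 13.5.
Round up to the next whole participant.

n = 14 per group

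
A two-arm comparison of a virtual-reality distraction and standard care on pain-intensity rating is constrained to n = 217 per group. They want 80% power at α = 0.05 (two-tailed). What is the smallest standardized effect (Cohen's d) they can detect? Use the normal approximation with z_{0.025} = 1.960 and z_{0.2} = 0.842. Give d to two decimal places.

d_min ≈ 0.27

For two independent groups of n = 217 each: d_min = (z_{α/2} + z_β)·√(2/n).
z-sum = 1.960 + 0.842 = 2.802.
d_min = 2.802 × √(2/217) = 2.802 × 0.0960 = 0.269.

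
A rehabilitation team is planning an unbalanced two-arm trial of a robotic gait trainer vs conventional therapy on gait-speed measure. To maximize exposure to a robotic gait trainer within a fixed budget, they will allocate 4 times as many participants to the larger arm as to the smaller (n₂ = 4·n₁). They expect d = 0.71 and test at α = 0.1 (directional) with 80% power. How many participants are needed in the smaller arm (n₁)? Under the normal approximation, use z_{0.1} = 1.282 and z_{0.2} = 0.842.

n₁ = 12

With allocation ratio k = n₂/n₁ = 4, Var(x̄₁−x̄₂) = σ²(1/n₁ + 1/(k·n₁)) = σ²·(k+1)/(k·n₁).
So n₁ = (1 + 1/k)·((z_{α} + z_β)/d)² = 1.250 × (2.124/0.71)².
n₁ = 1.250 × 8.95 = 11.2.
Round up: n₁ = 12, giving n₂ = 4 × 12 = 48.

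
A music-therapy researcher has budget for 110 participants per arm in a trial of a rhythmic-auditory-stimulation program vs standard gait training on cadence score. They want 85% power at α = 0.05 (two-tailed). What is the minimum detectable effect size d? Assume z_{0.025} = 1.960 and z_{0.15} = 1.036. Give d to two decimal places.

d_min ≈ 0.40

For two independent groups of n = 110 each: d_min = (z_{α/2} + z_β)·√(2/n).
z-sum = 1.960 + 1.036 = 2.996.
d_min = 2.996 × √(2/110) = 2.996 × 0.1348 = 0.404.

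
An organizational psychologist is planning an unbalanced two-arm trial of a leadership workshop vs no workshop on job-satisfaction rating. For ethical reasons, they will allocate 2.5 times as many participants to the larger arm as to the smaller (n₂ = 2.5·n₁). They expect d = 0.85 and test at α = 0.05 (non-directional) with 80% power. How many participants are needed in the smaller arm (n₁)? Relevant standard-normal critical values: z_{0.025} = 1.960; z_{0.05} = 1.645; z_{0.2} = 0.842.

With allocation ratio k = n₂/n₁ = 2.5, Var(x̄₁−x̄₂) = σ²(1/n₁ + 1/(k·n₁)) = σ²·(k+1)/(k·n₁).
So n₁ = (1 + 1/k)·((z_{α/2} + z_β)/d)² = 1.400 × (2.802/0.85)².
n₁ = 1.400 × 10.87 = 15.2.
Round up: n₁ = 16, giving n₂ = 2.5 × 16 = 40.

n₁ = 16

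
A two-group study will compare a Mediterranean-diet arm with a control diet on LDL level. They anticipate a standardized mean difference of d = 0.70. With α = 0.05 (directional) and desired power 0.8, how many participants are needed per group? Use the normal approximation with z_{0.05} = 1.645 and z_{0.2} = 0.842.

n = 26 per group

For two independent groups with equal n: n = 2·((z_{α} + z_β) / d)².
z_{α} + z_β = 1.645 + 0.842 = 2.487.
n = 2 × (2.487 / 0.70)² = 2 × 3.553² = 2 × 12.62 = 25.2.
Round up to the next whole participant.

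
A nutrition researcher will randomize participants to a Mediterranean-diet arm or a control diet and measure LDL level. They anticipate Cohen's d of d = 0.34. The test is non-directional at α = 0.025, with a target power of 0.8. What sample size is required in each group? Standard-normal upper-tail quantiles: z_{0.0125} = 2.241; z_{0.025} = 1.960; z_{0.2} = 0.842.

n = 165 per group

For two independent groups with equal n: n = 2·((z_{α/2} + z_β) / d)².
z_{α/2} + z_β = 2.241 + 0.842 = 3.083.
n = 2 × (3.083 / 0.34)² = 2 × 9.068² = 2 × 82.22 = 164.4.
Round up to the next whole participant.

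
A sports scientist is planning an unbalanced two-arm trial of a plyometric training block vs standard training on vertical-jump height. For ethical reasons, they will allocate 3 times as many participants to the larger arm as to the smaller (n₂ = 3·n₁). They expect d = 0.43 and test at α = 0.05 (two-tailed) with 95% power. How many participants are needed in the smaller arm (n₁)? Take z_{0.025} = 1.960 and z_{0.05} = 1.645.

n₁ = 94

With allocation ratio k = n₂/n₁ = 3, Var(x̄₁−x̄₂) = σ²(1/n₁ + 1/(k·n₁)) = σ²·(k+1)/(k·n₁).
So n₁ = (1 + 1/k)·((z_{α/2} + z_β)/d)² = 1.333 × (3.605/0.43)².
n₁ = 1.333 × 70.29 = 93.7.
Round up: n₁ = 94, giving n₂ = 3 × 94 = 282.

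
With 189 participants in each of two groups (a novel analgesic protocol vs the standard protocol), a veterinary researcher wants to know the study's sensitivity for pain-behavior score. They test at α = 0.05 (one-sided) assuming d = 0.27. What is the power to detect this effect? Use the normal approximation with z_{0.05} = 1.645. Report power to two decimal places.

For two equal groups, power = Φ(d·√(n/2) − z_{α}).
d·√(n/2) = 0.27 × √(189/2) = 0.27 × 9.721 = 2.625.
z_β = 2.625 − 1.645 = 0.980.
Power = Φ(0.980) = 0.836.

power ≈ 0.84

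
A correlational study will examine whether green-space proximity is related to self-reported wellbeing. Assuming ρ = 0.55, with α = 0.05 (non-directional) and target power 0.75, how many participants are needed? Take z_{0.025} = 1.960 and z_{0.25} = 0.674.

n = 22

Fisher's z: C = ½·ln((1+r)/(1−r)) = ½·ln(3.4444) = 0.6184.
n = ((z_{α/2} + z_β)/C)² + 3.
(1.960 + 0.674) / 0.6184 = 2.634 / 0.6184 = 4.259.
n = 4.259² + 3 = 18.14 + 3 = 21.1.
Round up.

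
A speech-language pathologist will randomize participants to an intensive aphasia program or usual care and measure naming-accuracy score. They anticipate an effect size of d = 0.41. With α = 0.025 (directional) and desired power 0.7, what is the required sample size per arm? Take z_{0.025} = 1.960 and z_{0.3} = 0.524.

For two independent groups with equal n: n = 2·((z_{α} + z_β) / d)².
z_{α} + z_β = 1.960 + 0.524 = 2.484.
n = 2 × (2.484 / 0.41)² = 2 × 6.059² = 2 × 36.71 = 73.4.
Round up to the next whole participant.

n = 74 per group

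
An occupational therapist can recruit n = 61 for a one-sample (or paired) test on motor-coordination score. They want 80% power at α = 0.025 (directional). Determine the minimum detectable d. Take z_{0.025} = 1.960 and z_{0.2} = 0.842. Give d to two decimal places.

d_min ≈ 0.36

For a single sample (or paired design) of n = 61: d_min = (z_{α} + z_β)/√n.
z-sum = 1.960 + 0.842 = 2.802.
d_min = 2.802 / √61 = 2.802 / 7.810 = 0.359.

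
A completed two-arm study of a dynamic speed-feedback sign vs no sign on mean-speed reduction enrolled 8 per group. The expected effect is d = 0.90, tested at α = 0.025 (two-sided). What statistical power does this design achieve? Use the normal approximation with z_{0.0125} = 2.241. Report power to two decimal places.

power ≈ 0.33

For two equal groups, power = Φ(d·√(n/2) − z_{α/2}).
d·√(n/2) = 0.90 × √(8/2) = 0.90 × 2.000 = 1.800.
z_β = 1.800 − 2.241 = -0.441.
Power = Φ(-0.441) = 0.330.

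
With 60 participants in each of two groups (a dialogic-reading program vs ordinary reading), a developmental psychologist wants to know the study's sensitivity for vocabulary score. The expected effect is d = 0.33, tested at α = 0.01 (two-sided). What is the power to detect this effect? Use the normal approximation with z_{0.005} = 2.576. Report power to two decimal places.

power ≈ 0.22

For two equal groups, power = Φ(d·√(n/2) − z_{α/2}).
d·√(n/2) = 0.33 × √(60/2) = 0.33 × 5.477 = 1.807.
z_β = 1.807 − 2.576 = -0.769.
Power = Φ(-0.769) = 0.221.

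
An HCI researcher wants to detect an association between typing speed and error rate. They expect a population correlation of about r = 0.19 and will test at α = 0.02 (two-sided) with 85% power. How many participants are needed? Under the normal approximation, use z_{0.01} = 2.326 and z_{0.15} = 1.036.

Fisher's z: C = ½·ln((1+r)/(1−r)) = ½·ln(1.4691) = 0.1923.
n = ((z_{α/2} + z_β)/C)² + 3.
(2.326 + 1.036) / 0.1923 = 3.362 / 0.1923 = 17.483.
n = 17.483² + 3 = 305.66 + 3 = 308.7.
Round up.

n = 309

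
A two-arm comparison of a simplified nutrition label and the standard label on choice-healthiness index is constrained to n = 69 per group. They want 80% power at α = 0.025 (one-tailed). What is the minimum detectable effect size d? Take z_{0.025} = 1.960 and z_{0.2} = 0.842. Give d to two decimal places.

d_min ≈ 0.48

For two independent groups of n = 69 each: d_min = (z_{α} + z_β)·√(2/n).
z-sum = 1.960 + 0.842 = 2.802.
d_min = 2.802 × √(2/69) = 2.802 × 0.1703 = 0.477.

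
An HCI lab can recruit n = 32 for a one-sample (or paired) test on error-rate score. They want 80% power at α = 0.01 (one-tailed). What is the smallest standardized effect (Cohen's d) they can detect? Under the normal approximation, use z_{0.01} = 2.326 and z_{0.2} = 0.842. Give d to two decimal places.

d_min ≈ 0.56

For a single sample (or paired design) of n = 32: d_min = (z_{α} + z_β)/√n.
z-sum = 2.326 + 0.842 = 3.168.
d_min = 3.168 / √32 = 3.168 / 5.657 = 0.560.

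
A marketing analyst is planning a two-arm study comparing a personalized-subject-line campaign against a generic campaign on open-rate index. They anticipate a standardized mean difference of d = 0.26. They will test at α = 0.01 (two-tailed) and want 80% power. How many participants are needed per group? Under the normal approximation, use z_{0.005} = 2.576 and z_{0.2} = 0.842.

For two independent groups with equal n: n = 2·((z_{α/2} + z_β) / d)².
z_{α/2} + z_β = 2.576 + 0.842 = 3.418.
n = 2 × (3.418 / 0.26)² = 2 × 13.146² = 2 × 172.82 = 345.6.
Round up to the next whole participant.

n = 346 per group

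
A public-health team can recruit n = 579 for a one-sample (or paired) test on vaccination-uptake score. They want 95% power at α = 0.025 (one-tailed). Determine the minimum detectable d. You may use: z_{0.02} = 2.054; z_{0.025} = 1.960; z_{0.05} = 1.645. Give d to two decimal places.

For a single sample (or paired design) of n = 579: d_min = (z_{α} + z_β)/√n.
z-sum = 1.960 + 1.645 = 3.605.
d_min = 3.605 / √579 = 3.605 / 24.062 = 0.150.

d_min ≈ 0.15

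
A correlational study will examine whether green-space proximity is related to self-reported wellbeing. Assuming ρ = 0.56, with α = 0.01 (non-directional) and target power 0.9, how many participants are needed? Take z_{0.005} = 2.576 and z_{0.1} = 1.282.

Fisher's z: C = ½·ln((1+r)/(1−r)) = ½·ln(3.5455) = 0.6328.
n = ((z_{α/2} + z_β)/C)² + 3.
(2.576 + 1.282) / 0.6328 = 3.858 / 0.6328 = 6.097.
n = 6.097² + 3 = 37.17 + 3 = 40.2.
Round up.

n = 41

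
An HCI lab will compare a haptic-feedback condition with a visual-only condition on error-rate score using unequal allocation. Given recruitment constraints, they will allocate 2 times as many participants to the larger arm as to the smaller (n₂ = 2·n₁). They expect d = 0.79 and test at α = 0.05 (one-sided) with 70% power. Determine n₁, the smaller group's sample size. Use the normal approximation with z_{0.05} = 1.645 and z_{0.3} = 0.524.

n₁ = 12

With allocation ratio k = n₂/n₁ = 2, Var(x̄₁−x̄₂) = σ²(1/n₁ + 1/(k·n₁)) = σ²·(k+1)/(k·n₁).
So n₁ = (1 + 1/k)·((z_{α} + z_β)/d)² = 1.500 × (2.169/0.79)².
n₁ = 1.500 × 7.54 = 11.3.
Round up: n₁ = 12, giving n₂ = 2 × 12 = 24.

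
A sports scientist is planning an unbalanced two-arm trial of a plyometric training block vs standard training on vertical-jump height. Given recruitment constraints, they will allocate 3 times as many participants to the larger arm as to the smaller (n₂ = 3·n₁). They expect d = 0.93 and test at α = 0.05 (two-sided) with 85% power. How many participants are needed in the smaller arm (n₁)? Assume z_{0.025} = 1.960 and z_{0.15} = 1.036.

With allocation ratio k = n₂/n₁ = 3, Var(x̄₁−x̄₂) = σ²(1/n₁ + 1/(k·n₁)) = σ²·(k+1)/(k·n₁).
So n₁ = (1 + 1/k)·((z_{α/2} + z_β)/d)² = 1.333 × (2.996/0.93)².
n₁ = 1.333 × 10.38 = 13.8.
Round up: n₁ = 14, giving n₂ = 3 × 14 = 42.

n₁ = 14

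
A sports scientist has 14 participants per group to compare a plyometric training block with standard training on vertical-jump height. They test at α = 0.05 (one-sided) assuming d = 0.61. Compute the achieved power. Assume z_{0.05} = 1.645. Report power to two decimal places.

power ≈ 0.49

For two equal groups, power = Φ(d·√(n/2) − z_{α}).
d·√(n/2) = 0.61 × √(14/2) = 0.61 × 2.646 = 1.614.
z_β = 1.614 − 1.645 = -0.031.
Power = Φ(-0.031) = 0.488.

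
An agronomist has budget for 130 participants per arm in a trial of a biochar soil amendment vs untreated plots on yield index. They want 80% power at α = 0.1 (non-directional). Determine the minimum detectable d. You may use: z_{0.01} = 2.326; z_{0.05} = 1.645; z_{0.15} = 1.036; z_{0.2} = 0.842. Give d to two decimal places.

d_min ≈ 0.31

For two independent groups of n = 130 each: d_min = (z_{α/2} + z_β)·√(2/n).
z-sum = 1.645 + 0.842 = 2.487.
d_min = 2.487 × √(2/130) = 2.487 × 0.1240 = 0.308.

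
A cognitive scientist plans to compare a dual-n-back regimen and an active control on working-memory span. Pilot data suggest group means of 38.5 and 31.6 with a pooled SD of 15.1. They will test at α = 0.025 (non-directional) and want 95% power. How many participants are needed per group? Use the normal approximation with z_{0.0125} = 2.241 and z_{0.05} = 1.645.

n = 145 per group

Cohen's d = |M₁ − M₂| / SD_pooled = |38.5 − 31.6| / 15.1 = 6.9 / 15.1 = 0.457.
For two independent groups with equal n: n = 2·((z_{α/2} + z_β) / d)².
z_{α/2} + z_β = 2.241 + 1.645 = 3.886.
n = 2 × (3.886 / 0.457)² = 2 × 8.503² = 2 × 72.31 = 144.6.
Round up to the next whole participant.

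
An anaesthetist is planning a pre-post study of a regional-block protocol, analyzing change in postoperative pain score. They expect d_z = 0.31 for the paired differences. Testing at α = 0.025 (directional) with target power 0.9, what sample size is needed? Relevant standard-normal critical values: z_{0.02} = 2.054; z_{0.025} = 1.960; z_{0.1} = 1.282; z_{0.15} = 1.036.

For a paired (one-sample on differences) test: n = ((z_{α} + z_β) / d)².
z_{α} + z_β = 1.960 + 1.282 = 3.242.
n = (3.242 / 0.31)² = 10.458² = 109.37.
Round up.

n = 110 pairs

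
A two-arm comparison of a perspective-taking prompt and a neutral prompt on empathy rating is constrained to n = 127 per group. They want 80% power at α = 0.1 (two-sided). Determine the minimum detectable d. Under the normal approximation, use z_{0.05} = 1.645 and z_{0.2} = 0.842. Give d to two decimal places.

For two independent groups of n = 127 each: d_min = (z_{α/2} + z_β)·√(2/n).
z-sum = 1.645 + 0.842 = 2.487.
d_min = 2.487 × √(2/127) = 2.487 × 0.1255 = 0.312.

d_min ≈ 0.31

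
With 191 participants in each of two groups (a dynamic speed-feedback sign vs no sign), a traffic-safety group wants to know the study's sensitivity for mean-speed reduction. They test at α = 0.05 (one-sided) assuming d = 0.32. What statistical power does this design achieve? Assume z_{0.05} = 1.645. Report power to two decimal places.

For two equal groups, power = Φ(d·√(n/2) − z_{α}).
d·√(n/2) = 0.32 × √(191/2) = 0.32 × 9.772 = 3.127.
z_β = 3.127 − 1.645 = 1.482.
Power = Φ(1.482) = 0.931.

power ≈ 0.93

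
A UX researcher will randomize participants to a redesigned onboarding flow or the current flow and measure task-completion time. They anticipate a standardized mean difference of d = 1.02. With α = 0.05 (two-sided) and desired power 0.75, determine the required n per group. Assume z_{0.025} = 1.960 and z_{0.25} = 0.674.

For two independent groups with equal n: n = 2·((z_{α/2} + z_β) / d)².
z_{α/2} + z_β = 1.960 + 0.674 = 2.634.
n = 2 × (2.634 / 1.02)² = 2 × 2.582² = 2 × 6.67 = 13.3.
Round up to the next whole participant.

n = 14 per group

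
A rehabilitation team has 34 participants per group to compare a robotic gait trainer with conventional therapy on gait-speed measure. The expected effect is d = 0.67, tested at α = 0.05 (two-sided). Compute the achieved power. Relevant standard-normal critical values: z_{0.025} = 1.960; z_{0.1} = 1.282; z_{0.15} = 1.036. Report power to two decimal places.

For two equal groups, power = Φ(d·√(n/2) − z_{α/2}).
d·√(n/2) = 0.67 × √(34/2) = 0.67 × 4.123 = 2.762.
z_β = 2.762 − 1.960 = 0.802.
Power = Φ(0.802) = 0.789.

power ≈ 0.79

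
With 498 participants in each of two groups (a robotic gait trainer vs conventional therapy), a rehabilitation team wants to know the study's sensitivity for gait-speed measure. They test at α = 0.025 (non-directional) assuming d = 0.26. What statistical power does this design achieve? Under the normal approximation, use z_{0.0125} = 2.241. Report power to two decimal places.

For two equal groups, power = Φ(d·√(n/2) − z_{α/2}).
d·√(n/2) = 0.26 × √(498/2) = 0.26 × 15.780 = 4.103.
z_β = 4.103 − 2.241 = 1.862.
Power = Φ(1.862) = 0.969.

power ≈ 0.97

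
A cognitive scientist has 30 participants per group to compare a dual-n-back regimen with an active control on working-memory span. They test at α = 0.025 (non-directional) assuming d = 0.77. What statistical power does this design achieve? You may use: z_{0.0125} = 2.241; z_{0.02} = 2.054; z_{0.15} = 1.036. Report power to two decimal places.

power ≈ 0.77

For two equal groups, power = Φ(d·√(n/2) − z_{α/2}).
d·√(n/2) = 0.77 × √(30/2) = 0.77 × 3.873 = 2.982.
z_β = 2.982 − 2.241 = 0.741.
Power = Φ(0.741) = 0.771.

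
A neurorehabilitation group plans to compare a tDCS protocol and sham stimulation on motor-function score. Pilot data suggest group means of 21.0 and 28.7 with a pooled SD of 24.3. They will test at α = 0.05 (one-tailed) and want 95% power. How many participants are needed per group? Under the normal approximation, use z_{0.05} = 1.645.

n = 216 per group

Cohen's d = |M₁ − M₂| / SD_pooled = |21.0 − 28.7| / 24.3 = 7.7 / 24.3 = 0.317.
For two independent groups with equal n: n = 2·((z_{α} + z_β) / d)².
z_{α} + z_β = 1.645 + 1.645 = 3.290.
n = 2 × (3.290 / 0.317)² = 2 × 10.379² = 2 × 107.71 = 215.4.
Round up to the next whole participant.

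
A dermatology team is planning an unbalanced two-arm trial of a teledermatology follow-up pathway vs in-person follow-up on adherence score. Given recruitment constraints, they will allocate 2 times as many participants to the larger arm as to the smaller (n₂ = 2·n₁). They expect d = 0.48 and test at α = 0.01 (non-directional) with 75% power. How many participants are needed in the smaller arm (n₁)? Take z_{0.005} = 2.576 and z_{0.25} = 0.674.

With allocation ratio k = n₂/n₁ = 2, Var(x̄₁−x̄₂) = σ²(1/n₁ + 1/(k·n₁)) = σ²·(k+1)/(k·n₁).
So n₁ = (1 + 1/k)·((z_{α/2} + z_β)/d)² = 1.500 × (3.250/0.48)².
n₁ = 1.500 × 45.84 = 68.8.
Round up: n₁ = 69, giving n₂ = 2 × 69 = 138.

n₁ = 69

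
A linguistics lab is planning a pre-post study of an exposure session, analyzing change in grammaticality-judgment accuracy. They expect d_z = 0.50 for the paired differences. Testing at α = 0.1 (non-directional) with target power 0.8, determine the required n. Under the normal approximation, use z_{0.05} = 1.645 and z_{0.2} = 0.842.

n = 25 pairs

For a paired (one-sample on differences) test: n = ((z_{α/2} + z_β) / d)².
z_{α/2} + z_β = 1.645 + 0.842 = 2.487.
n = (2.487 / 0.50)² = 4.974² = 24.74.
Round up.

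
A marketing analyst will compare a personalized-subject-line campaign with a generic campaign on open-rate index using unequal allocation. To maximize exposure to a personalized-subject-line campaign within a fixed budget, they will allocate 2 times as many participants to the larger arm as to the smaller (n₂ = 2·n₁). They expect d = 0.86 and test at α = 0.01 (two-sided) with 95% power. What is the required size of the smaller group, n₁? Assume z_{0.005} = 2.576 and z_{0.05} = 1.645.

n₁ = 37

With allocation ratio k = n₂/n₁ = 2, Var(x̄₁−x̄₂) = σ²(1/n₁ + 1/(k·n₁)) = σ²·(k+1)/(k·n₁).
So n₁ = (1 + 1/k)·((z_{α/2} + z_β)/d)² = 1.500 × (4.221/0.86)².
n₁ = 1.500 × 24.09 = 36.1.
Round up: n₁ = 37, giving n₂ = 2 × 37 = 74.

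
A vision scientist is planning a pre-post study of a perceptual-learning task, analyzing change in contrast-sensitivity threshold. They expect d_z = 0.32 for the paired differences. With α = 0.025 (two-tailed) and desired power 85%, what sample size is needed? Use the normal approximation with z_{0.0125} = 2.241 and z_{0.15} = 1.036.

n = 105 pairs

For a paired (one-sample on differences) test: n = ((z_{α/2} + z_β) / d)².
z_{α/2} + z_β = 2.241 + 1.036 = 3.277.
n = (3.277 / 0.32)² = 10.241² = 104.87.
Round up.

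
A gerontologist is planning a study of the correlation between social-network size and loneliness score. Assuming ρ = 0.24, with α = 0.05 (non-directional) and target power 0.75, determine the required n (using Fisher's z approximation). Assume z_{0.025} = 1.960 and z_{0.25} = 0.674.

Fisher's z: C = ½·ln((1+r)/(1−r)) = ½·ln(1.6316) = 0.2448.
n = ((z_{α/2} + z_β)/C)² + 3.
(1.960 + 0.674) / 0.2448 = 2.634 / 0.2448 = 10.760.
n = 10.760² + 3 = 115.77 + 3 = 118.8.
Round up.

n = 119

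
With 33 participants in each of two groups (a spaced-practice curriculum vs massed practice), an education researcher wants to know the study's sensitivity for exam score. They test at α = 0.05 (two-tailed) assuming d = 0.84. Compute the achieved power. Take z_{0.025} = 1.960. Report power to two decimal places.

For two equal groups, power = Φ(d·√(n/2) − z_{α/2}).
d·√(n/2) = 0.84 × √(33/2) = 0.84 × 4.062 = 3.412.
z_β = 3.412 − 1.960 = 1.452.
Power = Φ(1.452) = 0.927.

power ≈ 0.93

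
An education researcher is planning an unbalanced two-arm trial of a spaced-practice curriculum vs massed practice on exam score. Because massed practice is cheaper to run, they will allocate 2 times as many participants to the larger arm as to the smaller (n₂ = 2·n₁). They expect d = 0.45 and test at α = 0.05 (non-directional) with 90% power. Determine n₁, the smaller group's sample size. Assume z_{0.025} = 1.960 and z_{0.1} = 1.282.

With allocation ratio k = n₂/n₁ = 2, Var(x̄₁−x̄₂) = σ²(1/n₁ + 1/(k·n₁)) = σ²·(k+1)/(k·n₁).
So n₁ = (1 + 1/k)·((z_{α/2} + z_β)/d)² = 1.500 × (3.242/0.45)².
n₁ = 1.500 × 51.90 = 77.9.
Round up: n₁ = 78, giving n₂ = 2 × 78 = 156.

n₁ = 78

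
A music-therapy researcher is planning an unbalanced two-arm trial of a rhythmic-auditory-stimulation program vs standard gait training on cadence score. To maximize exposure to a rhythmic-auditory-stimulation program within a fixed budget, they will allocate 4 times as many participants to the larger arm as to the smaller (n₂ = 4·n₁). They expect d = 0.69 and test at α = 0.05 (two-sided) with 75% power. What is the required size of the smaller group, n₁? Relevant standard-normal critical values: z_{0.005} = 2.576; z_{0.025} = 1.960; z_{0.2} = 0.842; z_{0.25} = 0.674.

n₁ = 19

With allocation ratio k = n₂/n₁ = 4, Var(x̄₁−x̄₂) = σ²(1/n₁ + 1/(k·n₁)) = σ²·(k+1)/(k·n₁).
So n₁ = (1 + 1/k)·((z_{α/2} + z_β)/d)² = 1.250 × (2.634/0.69)².
n₁ = 1.250 × 14.57 = 18.2.
Round up: n₁ = 19, giving n₂ = 4 × 19 = 76.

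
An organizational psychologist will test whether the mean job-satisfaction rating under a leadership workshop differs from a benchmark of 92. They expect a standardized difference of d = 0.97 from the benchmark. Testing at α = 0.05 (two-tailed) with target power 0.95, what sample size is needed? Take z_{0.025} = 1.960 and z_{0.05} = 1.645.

n = 14

For a one-sample test: n = ((z_{α/2} + z_β) / d)².
z_{α/2} + z_β = 1.960 + 1.645 = 3.605.
n = (3.605 / 0.97)² = 3.716² = 13.81.
Round up.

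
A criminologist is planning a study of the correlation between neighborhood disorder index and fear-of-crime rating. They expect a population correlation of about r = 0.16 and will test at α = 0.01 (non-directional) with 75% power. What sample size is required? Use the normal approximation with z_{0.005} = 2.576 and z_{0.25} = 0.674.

Fisher's z: C = ½·ln((1+r)/(1−r)) = ½·ln(1.3810) = 0.1614.
n = ((z_{α/2} + z_β)/C)² + 3.
(2.576 + 0.674) / 0.1614 = 3.250 / 0.1614 = 20.136.
n = 20.136² + 3 = 405.47 + 3 = 408.5.
Round up.

n = 409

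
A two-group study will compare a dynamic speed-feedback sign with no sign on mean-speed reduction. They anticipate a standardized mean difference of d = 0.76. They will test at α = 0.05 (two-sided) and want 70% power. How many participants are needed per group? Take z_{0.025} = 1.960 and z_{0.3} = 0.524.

For two independent groups with equal n: n = 2·((z_{α/2} + z_β) / d)².
z_{α/2} + z_β = 1.960 + 0.524 = 2.484.
n = 2 × (2.484 / 0.76)² = 2 × 3.268² = 2 × 10.68 = 21.4.
Round up to the next whole participant.

n = 22 per group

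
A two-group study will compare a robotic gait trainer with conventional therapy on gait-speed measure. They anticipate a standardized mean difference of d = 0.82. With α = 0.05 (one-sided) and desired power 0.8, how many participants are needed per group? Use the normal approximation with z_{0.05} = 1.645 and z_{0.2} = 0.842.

n = 19 per group

For two independent groups with equal n: n = 2·((z_{α} + z_β) / d)².
z_{α} + z_β = 1.645 + 0.842 = 2.487.
n = 2 × (2.487 / 0.82)² = 2 × 3.033² = 2 × 9.20 = 18.4.
Round up to the next whole participant.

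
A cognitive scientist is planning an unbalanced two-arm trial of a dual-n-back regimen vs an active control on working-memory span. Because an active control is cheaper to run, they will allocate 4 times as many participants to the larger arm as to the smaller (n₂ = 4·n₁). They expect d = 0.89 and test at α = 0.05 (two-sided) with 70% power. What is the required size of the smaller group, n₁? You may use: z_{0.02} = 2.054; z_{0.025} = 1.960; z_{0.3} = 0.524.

With allocation ratio k = n₂/n₁ = 4, Var(x̄₁−x̄₂) = σ²(1/n₁ + 1/(k·n₁)) = σ²·(k+1)/(k·n₁).
So n₁ = (1 + 1/k)·((z_{α/2} + z_β)/d)² = 1.250 × (2.484/0.89)².
n₁ = 1.250 × 7.79 = 9.7.
Round up: n₁ = 10, giving n₂ = 4 × 10 = 40.

n₁ = 10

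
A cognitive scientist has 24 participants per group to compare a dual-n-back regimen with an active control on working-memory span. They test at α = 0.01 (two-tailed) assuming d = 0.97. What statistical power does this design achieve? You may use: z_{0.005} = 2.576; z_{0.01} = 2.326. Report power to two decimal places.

power ≈ 0.78

For two equal groups, power = Φ(d·√(n/2) − z_{α/2}).
d·√(n/2) = 0.97 × √(24/2) = 0.97 × 3.464 = 3.360.
z_β = 3.360 − 2.576 = 0.784.
Power = Φ(0.784) = 0.784.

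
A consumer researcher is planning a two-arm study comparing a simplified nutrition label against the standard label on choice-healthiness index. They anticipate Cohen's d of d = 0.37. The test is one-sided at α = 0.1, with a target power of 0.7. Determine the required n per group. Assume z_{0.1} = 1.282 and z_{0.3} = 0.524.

For two independent groups with equal n: n = 2·((z_{α} + z_β) / d)².
z_{α} + z_β = 1.282 + 0.524 = 1.806.
n = 2 × (1.806 / 0.37)² = 2 × 4.881² = 2 × 23.82 = 47.6.
Round up to the next whole participant.

n = 48 per group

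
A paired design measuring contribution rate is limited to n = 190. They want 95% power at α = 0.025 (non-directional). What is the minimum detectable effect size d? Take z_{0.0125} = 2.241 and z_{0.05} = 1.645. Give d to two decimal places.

d_min ≈ 0.28

For a single sample (or paired design) of n = 190: d_min = (z_{α/2} + z_β)/√n.
z-sum = 2.241 + 1.645 = 3.886.
d_min = 3.886 / √190 = 3.886 / 13.784 = 0.282.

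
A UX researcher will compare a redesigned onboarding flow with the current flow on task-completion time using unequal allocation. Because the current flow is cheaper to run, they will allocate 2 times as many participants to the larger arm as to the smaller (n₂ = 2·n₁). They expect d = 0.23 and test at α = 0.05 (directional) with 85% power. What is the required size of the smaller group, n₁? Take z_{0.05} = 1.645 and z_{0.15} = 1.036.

With allocation ratio k = n₂/n₁ = 2, Var(x̄₁−x̄₂) = σ²(1/n₁ + 1/(k·n₁)) = σ²·(k+1)/(k·n₁).
So n₁ = (1 + 1/k)·((z_{α} + z_β)/d)² = 1.500 × (2.681/0.23)².
n₁ = 1.500 × 135.87 = 203.8.
Round up: n₁ = 204, giving n₂ = 2 × 204 = 408.

n₁ = 204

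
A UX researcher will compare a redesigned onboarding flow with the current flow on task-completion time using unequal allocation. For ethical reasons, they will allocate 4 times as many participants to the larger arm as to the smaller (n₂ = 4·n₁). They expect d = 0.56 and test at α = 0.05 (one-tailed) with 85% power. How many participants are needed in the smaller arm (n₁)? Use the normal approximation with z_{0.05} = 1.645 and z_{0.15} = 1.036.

With allocation ratio k = n₂/n₁ = 4, Var(x̄₁−x̄₂) = σ²(1/n₁ + 1/(k·n₁)) = σ²·(k+1)/(k·n₁).
So n₁ = (1 + 1/k)·((z_{α} + z_β)/d)² = 1.250 × (2.681/0.56)².
n₁ = 1.250 × 22.92 = 28.7.
Round up: n₁ = 29, giving n₂ = 4 × 29 = 116.

n₁ = 29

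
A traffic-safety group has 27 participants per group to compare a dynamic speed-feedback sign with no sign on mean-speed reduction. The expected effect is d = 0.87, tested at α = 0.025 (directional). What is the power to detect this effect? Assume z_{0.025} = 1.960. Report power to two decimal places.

power ≈ 0.89

For two equal groups, power = Φ(d·√(n/2) − z_{α}).
d·√(n/2) = 0.87 × √(27/2) = 0.87 × 3.674 = 3.197.
z_β = 3.197 − 1.960 = 1.237.
Power = Φ(1.237) = 0.892.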